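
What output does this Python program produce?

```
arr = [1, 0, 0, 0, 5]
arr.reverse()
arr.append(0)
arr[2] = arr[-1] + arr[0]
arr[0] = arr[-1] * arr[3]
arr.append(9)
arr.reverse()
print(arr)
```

[9, 0, 1, 0, 5, 0, 0]

reverse → [5, 0, 0, 0, 1]
append 0 → [5, 0, 0, 0, 1, 0]
arr[2] = arr[-1]+arr[0] = 0+5 = 5 → [5, 0, 5, 0, 1, 0]
arr[0] = arr[-1]*arr[3] = 0*0 = 0 → [0, 0, 5, 0, 1, 0]
append 9 → [0, 0, 5, 0, 1, 0, 9]
reverse → [9, 0, 1, 0, 5, 0, 0]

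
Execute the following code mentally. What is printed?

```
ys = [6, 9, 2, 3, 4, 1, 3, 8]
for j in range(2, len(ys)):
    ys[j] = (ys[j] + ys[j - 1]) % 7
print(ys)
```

j=2: ys[2] = (2+9)%7 = 4 → [6, 9, 4, 3, 4, 1, 3, 8]
j=3: ys[3] = (3+4)%7 = 0 → [6, 9, 4, 0, 4, 1, 3, 8]
j=4: ys[4] = (4+0)%7 = 4 → [6, 9, 4, 0, 4, 1, 3, 8]
j=5: ys[5] = (1+4)%7 = 5 → [6, 9, 4, 0, 4, 5, 3, 8]
j=6: ys[6] = (3+5)%7 = 1 → [6, 9, 4, 0, 4, 5, 1, 8]
j=7: ys[7] = (8+1)%7 = 2 → [6, 9, 4, 0, 4, 5, 1, 2]

[6, 9, 4, 0, 4, 5, 1, 2]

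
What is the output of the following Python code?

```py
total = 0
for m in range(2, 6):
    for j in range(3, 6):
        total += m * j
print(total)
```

168

m=2,j=3: total = 0+6 = 6
m=2,j=4: total = 6+8 = 14
m=2,j=5: total = 14+10 = 24
m=3,j=3: total = 24+9 = 33
m=3,j=4: total = 33+12 = 45
m=3,j=5: total = 45+15 = 60
m=4,j=3: total = 60+12 = 72
m=4,j=4: total = 72+16 = 88
m=4,j=5: total = 88+20 = 108
m=5,j=3: total = 108+15 = 123
m=5,j=4: total = 123+20 = 143
m=5,j=5: total = 143+25 = 168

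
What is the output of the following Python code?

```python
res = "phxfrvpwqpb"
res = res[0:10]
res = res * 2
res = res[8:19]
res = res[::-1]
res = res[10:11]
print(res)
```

q

slice [0:10] → 'phxfrvpwqp'
repeat ×2 → 'phxfrvpwqpphxfrvpwqp'
slice [8:19] → 'qpphxfrvpwq'
reverse → 'qwpvrfxhppq'
slice [10:11] → 'q'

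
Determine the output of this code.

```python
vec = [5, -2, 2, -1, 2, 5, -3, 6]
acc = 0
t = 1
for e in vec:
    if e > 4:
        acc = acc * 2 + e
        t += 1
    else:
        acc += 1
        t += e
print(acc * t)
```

e=5: >4, acc = 0*2+5 = 5; t=2
e=-2: not >4, acc = 5+1 = 6; t=0
e=2: not >4, acc = 6+1 = 7; t=2
e=-1: not >4, acc = 7+1 = 8; t=1
e=2: not >4, acc = 8+1 = 9; t=3
e=5: >4, acc = 9*2+5 = 23; t=4
e=-3: not >4, acc = 23+1 = 24; t=1
e=6: >4, acc = 24*2+6 = 54; t=2
acc*t = 54*2 = 108

108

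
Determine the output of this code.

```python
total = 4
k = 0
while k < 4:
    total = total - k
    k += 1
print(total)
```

k=0: total = 4-0 = 4
k=1: total = 4-1 = 3
k=2: total = 3-2 = 1
k=3: total = 1-3 = -2

-2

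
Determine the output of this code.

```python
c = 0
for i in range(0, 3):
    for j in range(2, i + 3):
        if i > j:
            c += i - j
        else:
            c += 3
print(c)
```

i=0,j=2: not 0>2, c = 0+3 = 3
i=1,j=2: not 1>2, c = 3+3 = 6
i=1,j=3: not 1>3, c = 6+3 = 9
i=2,j=2: not 2>2, c = 9+3 = 12
i=2,j=3: not 2>3, c = 12+3 = 15
i=2,j=4: not 2>4, c = 15+3 = 18

18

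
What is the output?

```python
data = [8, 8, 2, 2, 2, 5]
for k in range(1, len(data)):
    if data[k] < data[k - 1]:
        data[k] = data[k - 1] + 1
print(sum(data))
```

58

k=1: 8>=8, unchanged → [8, 8, 2, 2, 2, 5]
k=2: 2<8, data[2] = 8+1 = 9 → [8, 8, 9, 2, 2, 5]
k=3: 2<9, data[3] = 9+1 = 10 → [8, 8, 9, 10, 2, 5]
k=4: 2<10, data[4] = 10+1 = 11 → [8, 8, 9, 10, 11, 5]
k=5: 5<11, data[5] = 11+1 = 12 → [8, 8, 9, 10, 11, 12]
sum = 58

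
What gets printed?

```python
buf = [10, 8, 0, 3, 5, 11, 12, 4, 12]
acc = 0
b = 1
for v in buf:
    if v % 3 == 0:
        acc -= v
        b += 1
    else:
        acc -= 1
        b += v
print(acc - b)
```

-75

v=10: not %3==0, acc = 0-1 = -1; b=11
v=8: not %3==0, acc = (-1)-1 = -2; b=19
v=0: %3==0, acc = (-2)-0 = -2; b=20
v=3: %3==0, acc = (-2)-3 = -5; b=21
v=5: not %3==0, acc = (-5)-1 = -6; b=26
v=11: not %3==0, acc = (-6)-1 = -7; b=37
v=12: %3==0, acc = (-7)-12 = -19; b=38
v=4: not %3==0, acc = (-19)-1 = -20; b=42
v=12: %3==0, acc = (-20)-12 = -32; b=43
acc-b = (-32)-43 = -75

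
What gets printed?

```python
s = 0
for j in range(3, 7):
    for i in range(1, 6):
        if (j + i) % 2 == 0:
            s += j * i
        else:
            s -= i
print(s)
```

102

j=3,i=1: even sum, s = 0+3 = 3
j=3,i=2: odd sum, s = 3-2 = 1
j=3,i=3: even sum, s = 1+9 = 10
j=3,i=4: odd sum, s = 10-4 = 6
j=3,i=5: even sum, s = 6+15 = 21
j=4,i=1: odd sum, s = 21-1 = 20
j=4,i=2: even sum, s = 20+8 = 28
j=4,i=3: odd sum, s = 28-3 = 25
j=4,i=4: even sum, s = 25+16 = 41
j=4,i=5: odd sum, s = 41-5 = 36
j=5,i=1: even sum, s = 36+5 = 41
j=5,i=2: odd sum, s = 41-2 = 39
j=5,i=3: even sum, s = 39+15 = 54
j=5,i=4: odd sum, s = 54-4 = 50
j=5,i=5: even sum, s = 50+25 = 75
j=6,i=1: odd sum, s = 75-1 = 74
j=6,i=2: even sum, s = 74+12 = 86
j=6,i=3: odd sum, s = 86-3 = 83
j=6,i=4: even sum, s = 83+24 = 107
j=6,i=5: odd sum, s = 107-5 = 102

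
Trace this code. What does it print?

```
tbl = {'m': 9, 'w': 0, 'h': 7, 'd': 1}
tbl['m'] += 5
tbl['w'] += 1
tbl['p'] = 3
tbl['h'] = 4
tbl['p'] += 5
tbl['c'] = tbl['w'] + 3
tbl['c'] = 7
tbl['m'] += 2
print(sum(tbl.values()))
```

37

tbl['m'] = 9+5 = 14 → {'m': 14, 'w': 0, 'h': 7, 'd': 1}
tbl['w'] = 0+1 = 1 → {'m': 14, 'w': 1, 'h': 7, 'd': 1}
tbl['p'] = 3 → {'m': 14, 'w': 1, 'h': 7, 'd': 1, 'p': 3}
tbl['h'] = 4 → {'m': 14, 'w': 1, 'h': 4, 'd': 1, 'p': 3}
tbl['p'] = 3+5 = 8 → {'m': 14, 'w': 1, 'h': 4, 'd': 1, 'p': 8}
tbl['c'] = tbl['w']+3 = 4 → {'m': 14, 'w': 1, 'h': 4, 'd': 1, 'p': 8, 'c': 4}
tbl['c'] = 7 → {'m': 14, 'w': 1, 'h': 4, 'd': 1, 'p': 8, 'c': 7}
tbl['m'] = 14+2 = 16 → {'m': 16, 'w': 1, 'h': 4, 'd': 1, 'p': 8, 'c': 7}
sum of values = 37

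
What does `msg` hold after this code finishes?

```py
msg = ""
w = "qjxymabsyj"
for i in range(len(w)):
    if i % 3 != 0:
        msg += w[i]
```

i=0: skip
i=1: add 'j' → 'j'
i=2: add 'x' → 'jx'
i=3: skip
i=4: add 'm' → 'jxm'
i=5: add 'a' → 'jxma'
i=6: skip
i=7: add 's' → 'jxmas'
i=8: add 'y' → 'jxmasy'
i=9: skip

'jxmasy'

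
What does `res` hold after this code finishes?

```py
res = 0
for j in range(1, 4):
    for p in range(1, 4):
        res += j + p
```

36

j=1,p=1: res = 0+2 = 2
j=1,p=2: res = 2+3 = 5
j=1,p=3: res = 5+4 = 9
j=2,p=1: res = 9+3 = 12
j=2,p=2: res = 12+4 = 16
j=2,p=3: res = 16+5 = 21
j=3,p=1: res = 21+4 = 25
j=3,p=2: res = 25+5 = 30
j=3,p=3: res = 30+6 = 36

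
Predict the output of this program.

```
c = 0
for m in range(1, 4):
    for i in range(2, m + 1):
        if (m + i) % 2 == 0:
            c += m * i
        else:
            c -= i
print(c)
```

m=2,i=2: even sum, c = 0+4 = 4
m=3,i=2: odd sum, c = 4-2 = 2
m=3,i=3: even sum, c = 2+9 = 11

11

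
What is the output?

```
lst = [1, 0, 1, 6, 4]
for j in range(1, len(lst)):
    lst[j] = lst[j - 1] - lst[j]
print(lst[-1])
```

-10

j=1: lst[1] = 1-0 = 1 → [1, 1, 1, 6, 4]
j=2: lst[2] = 1-1 = 0 → [1, 1, 0, 6, 4]
j=3: lst[3] = 0-6 = -6 → [1, 1, 0, -6, 4]
j=4: lst[4] = (-6)-4 = -10 → [1, 1, 0, -6, -10]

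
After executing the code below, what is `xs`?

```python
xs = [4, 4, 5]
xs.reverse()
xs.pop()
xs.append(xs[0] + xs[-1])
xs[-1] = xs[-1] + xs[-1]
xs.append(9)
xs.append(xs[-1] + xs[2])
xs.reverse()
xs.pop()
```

[27, 9, 18, 4]

reverse → [5, 4, 4]
pop() removes 4 → [5, 4]
append xs[0]+xs[-1] = 5+4 = 9 → [5, 4, 9]
xs[-1] = xs[-1]+xs[-1] = 9+9 = 18 → [5, 4, 18]
append 9 → [5, 4, 18, 9]
append xs[-1]+xs[2] = 9+18 = 27 → [5, 4, 18, 9, 27]
reverse → [27, 9, 18, 4, 5]
pop() removes 5 → [27, 9, 18, 4]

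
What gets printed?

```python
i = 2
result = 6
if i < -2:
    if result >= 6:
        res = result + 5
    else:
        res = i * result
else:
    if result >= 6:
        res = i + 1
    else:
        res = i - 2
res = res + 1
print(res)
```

i=2, result=6
i < -2 is False; result >= 6 is True
→ res = i + 1 = 3
res = 3+1 = 4

4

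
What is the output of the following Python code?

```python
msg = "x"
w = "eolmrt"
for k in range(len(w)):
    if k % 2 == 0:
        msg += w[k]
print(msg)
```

k=0: add 'e' → 'xe'
k=1: skip
k=2: add 'l' → 'xel'
k=3: skip
k=4: add 'r' → 'xelr'
k=5: skip

xelr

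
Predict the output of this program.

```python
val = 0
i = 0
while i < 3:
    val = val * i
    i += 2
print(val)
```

i=0: val = 0*0 = 0
i=2: val = 0*2 = 0

0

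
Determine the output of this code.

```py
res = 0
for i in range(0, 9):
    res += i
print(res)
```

i=0: res = 0+0 = 0
i=1: res = 0+1 = 1
i=2: res = 1+2 = 3
i=3: res = 3+3 = 6
i=4: res = 6+4 = 10
i=5: res = 10+5 = 15
i=6: res = 15+6 = 21
i=7: res = 21+7 = 28
i=8: res = 28+8 = 36

36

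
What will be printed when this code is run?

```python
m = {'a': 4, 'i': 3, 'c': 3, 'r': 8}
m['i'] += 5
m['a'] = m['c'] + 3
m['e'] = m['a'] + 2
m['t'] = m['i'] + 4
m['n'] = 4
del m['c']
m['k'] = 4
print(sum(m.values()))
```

50

m['i'] = 3+5 = 8 → {'a': 4, 'i': 8, 'c': 3, 'r': 8}
m['a'] = m['c']+3 = 6 → {'a': 6, 'i': 8, 'c': 3, 'r': 8}
m['e'] = m['a']+2 = 8 → {'a': 6, 'i': 8, 'c': 3, 'r': 8, 'e': 8}
m['t'] = m['i']+4 = 12 → {'a': 6, 'i': 8, 'c': 3, 'r': 8, 'e': 8, 't': 12}
m['n'] = 4 → {'a': 6, 'i': 8, 'c': 3, 'r': 8, 'e': 8, 't': 12, 'n': 4}
del 'c' → {'a': 6, 'i': 8, 'r': 8, 'e': 8, 't': 12, 'n': 4}
m['k'] = 4 → {'a': 6, 'i': 8, 'r': 8, 'e': 8, 't': 12, 'n': 4, 'k': 4}
sum of values = 50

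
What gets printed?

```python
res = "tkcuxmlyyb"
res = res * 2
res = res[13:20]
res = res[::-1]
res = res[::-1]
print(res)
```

repeat ×2 → 'tkcuxmlyybtkcuxmlyyb'
slice [13:20] → 'uxmlyyb'
reverse → 'byylmxu'
reverse → 'uxmlyyb'

uxmlyyb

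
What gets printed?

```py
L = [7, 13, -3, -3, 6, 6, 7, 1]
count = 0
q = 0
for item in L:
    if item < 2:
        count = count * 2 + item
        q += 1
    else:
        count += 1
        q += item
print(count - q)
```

item=7: not <2, count = 0+1 = 1; q=7
item=13: not <2, count = 1+1 = 2; q=20
item=-3: <2, count = 2*2+(-3) = 1; q=21
item=-3: <2, count = 1*2+(-3) = -1; q=22
item=6: not <2, count = (-1)+1 = 0; q=28
item=6: not <2, count = 0+1 = 1; q=34
item=7: not <2, count = 1+1 = 2; q=41
item=1: <2, count = 2*2+1 = 5; q=42
count-q = 5-42 = -37

-37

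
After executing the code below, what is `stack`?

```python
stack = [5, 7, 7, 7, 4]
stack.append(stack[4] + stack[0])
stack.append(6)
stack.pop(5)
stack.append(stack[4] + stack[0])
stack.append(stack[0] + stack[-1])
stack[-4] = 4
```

[5, 7, 7, 7, 4, 6, 9, 14]

append stack[4]+stack[0] = 4+5 = 9 → [5, 7, 7, 7, 4, 9]
append 6 → [5, 7, 7, 7, 4, 9, 6]
pop(5) removes 9 → [5, 7, 7, 7, 4, 6]
append stack[4]+stack[0] = 4+5 = 9 → [5, 7, 7, 7, 4, 6, 9]
append stack[0]+stack[-1] = 5+9 = 14 → [5, 7, 7, 7, 4, 6, 9, 14]
stack[-4] = 4 → [5, 7, 7, 7, 4, 6, 9, 14]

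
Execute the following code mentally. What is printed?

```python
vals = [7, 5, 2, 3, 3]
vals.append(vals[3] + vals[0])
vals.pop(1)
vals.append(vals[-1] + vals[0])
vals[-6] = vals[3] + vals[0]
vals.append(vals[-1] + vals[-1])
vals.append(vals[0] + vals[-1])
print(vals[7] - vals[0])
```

34

append vals[3]+vals[0] = 3+7 = 10 → [7, 5, 2, 3, 3, 10]
pop(1) removes 5 → [7, 2, 3, 3, 10]
append vals[-1]+vals[0] = 10+7 = 17 → [7, 2, 3, 3, 10, 17]
vals[-6] = vals[3]+vals[0] = 3+7 = 10 → [10, 2, 3, 3, 10, 17]
append vals[-1]+vals[-1] = 17+17 = 34 → [10, 2, 3, 3, 10, 17, 34]
append vals[0]+vals[-1] = 10+34 = 44 → [10, 2, 3, 3, 10, 17, 34, 44]
vals[7]-vals[0] = 44-10 = 34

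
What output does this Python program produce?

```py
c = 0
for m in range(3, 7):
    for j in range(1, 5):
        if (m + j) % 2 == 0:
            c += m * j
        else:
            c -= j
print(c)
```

72

m=3,j=1: even sum, c = 0+3 = 3
m=3,j=2: odd sum, c = 3-2 = 1
m=3,j=3: even sum, c = 1+9 = 10
m=3,j=4: odd sum, c = 10-4 = 6
m=4,j=1: odd sum, c = 6-1 = 5
m=4,j=2: even sum, c = 5+8 = 13
m=4,j=3: odd sum, c = 13-3 = 10
m=4,j=4: even sum, c = 10+16 = 26
m=5,j=1: even sum, c = 26+5 = 31
m=5,j=2: odd sum, c = 31-2 = 29
m=5,j=3: even sum, c = 29+15 = 44
m=5,j=4: odd sum, c = 44-4 = 40
m=6,j=1: odd sum, c = 40-1 = 39
m=6,j=2: even sum, c = 39+12 = 51
m=6,j=3: odd sum, c = 51-3 = 48
m=6,j=4: even sum, c = 48+24 = 72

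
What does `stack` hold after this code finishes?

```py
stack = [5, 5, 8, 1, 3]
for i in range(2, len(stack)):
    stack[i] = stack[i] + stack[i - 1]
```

i=2: stack[2] = 8+5 = 13 → [5, 5, 13, 1, 3]
i=3: stack[3] = 1+13 = 14 → [5, 5, 13, 14, 3]
i=4: stack[4] = 3+14 = 17 → [5, 5, 13, 14, 17]

[5, 5, 13, 14, 17]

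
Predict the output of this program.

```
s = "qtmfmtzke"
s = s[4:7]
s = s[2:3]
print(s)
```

slice [4:7] → 'mtz'
slice [2:3] → 'z'

z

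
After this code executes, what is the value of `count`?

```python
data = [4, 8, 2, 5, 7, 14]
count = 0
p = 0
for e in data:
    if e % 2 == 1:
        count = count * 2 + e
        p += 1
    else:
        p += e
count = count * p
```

510

e=4: not odd; p=4
e=8: not odd; p=12
e=2: not odd; p=14
e=5: odd, count = 0*2+5 = 5; p=15
e=7: odd, count = 5*2+7 = 17; p=16
e=14: not odd; p=30
count*p = 17*30 = 510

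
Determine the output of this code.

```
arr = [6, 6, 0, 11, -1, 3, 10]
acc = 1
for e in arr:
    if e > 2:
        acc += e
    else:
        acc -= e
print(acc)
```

e=6: >2, acc = 1+6 = 7
e=6: >2, acc = 7+6 = 13
e=0: not >2, acc = 13-0 = 13
e=11: >2, acc = 13+11 = 24
e=-1: not >2, acc = 24-(-1) = 25
e=3: >2, acc = 25+3 = 28
e=10: >2, acc = 28+10 = 38

38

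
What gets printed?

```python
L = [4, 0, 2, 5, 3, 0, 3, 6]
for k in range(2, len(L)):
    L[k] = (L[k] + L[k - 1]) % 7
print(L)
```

k=2: L[2] = (2+0)%7 = 2 → [4, 0, 2, 5, 3, 0, 3, 6]
k=3: L[3] = (5+2)%7 = 0 → [4, 0, 2, 0, 3, 0, 3, 6]
k=4: L[4] = (3+0)%7 = 3 → [4, 0, 2, 0, 3, 0, 3, 6]
k=5: L[5] = (0+3)%7 = 3 → [4, 0, 2, 0, 3, 3, 3, 6]
k=6: L[6] = (3+3)%7 = 6 → [4, 0, 2, 0, 3, 3, 6, 6]
k=7: L[7] = (6+6)%7 = 5 → [4, 0, 2, 0, 3, 3, 6, 5]

[4, 0, 2, 0, 3, 3, 6, 5]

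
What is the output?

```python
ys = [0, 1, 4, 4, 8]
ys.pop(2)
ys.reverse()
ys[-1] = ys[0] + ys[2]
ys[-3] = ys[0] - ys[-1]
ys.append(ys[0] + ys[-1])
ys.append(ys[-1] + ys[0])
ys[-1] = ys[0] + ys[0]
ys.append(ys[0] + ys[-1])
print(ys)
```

[8, -1, 1, 9, 17, 16, 24]

pop(2) removes 4 → [0, 1, 4, 8]
reverse → [8, 4, 1, 0]
ys[-1] = ys[0]+ys[2] = 8+1 = 9 → [8, 4, 1, 9]
ys[-3] = ys[0]-ys[-1] = 8-9 = -1 → [8, -1, 1, 9]
append ys[0]+ys[-1] = 8+9 = 17 → [8, -1, 1, 9, 17]
append ys[-1]+ys[0] = 17+8 = 25 → [8, -1, 1, 9, 17, 25]
ys[-1] = ys[0]+ys[0] = 8+8 = 16 → [8, -1, 1, 9, 17, 16]
append ys[0]+ys[-1] = 8+16 = 24 → [8, -1, 1, 9, 17, 16, 24]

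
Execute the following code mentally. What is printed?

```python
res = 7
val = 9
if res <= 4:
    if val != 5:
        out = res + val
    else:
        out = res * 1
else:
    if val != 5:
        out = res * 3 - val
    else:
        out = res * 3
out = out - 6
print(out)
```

res=7, val=9
res <= 4 is False; val != 5 is True
→ out = res * 3 - val = 12
out = 12-6 = 6

6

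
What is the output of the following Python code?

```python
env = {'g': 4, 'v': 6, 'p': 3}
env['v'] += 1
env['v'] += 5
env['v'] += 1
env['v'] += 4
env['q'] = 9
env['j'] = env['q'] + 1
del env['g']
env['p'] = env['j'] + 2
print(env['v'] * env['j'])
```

170

env['v'] = 6+1 = 7 → {'g': 4, 'v': 7, 'p': 3}
env['v'] = 7+5 = 12 → {'g': 4, 'v': 12, 'p': 3}
env['v'] = 12+1 = 13 → {'g': 4, 'v': 13, 'p': 3}
env['v'] = 13+4 = 17 → {'g': 4, 'v': 17, 'p': 3}
env['q'] = 9 → {'g': 4, 'v': 17, 'p': 3, 'q': 9}
env['j'] = env['q']+1 = 10 → {'g': 4, 'v': 17, 'p': 3, 'q': 9, 'j': 10}
del 'g' → {'v': 17, 'p': 3, 'q': 9, 'j': 10}
env['p'] = env['j']+2 = 12 → {'v': 17, 'p': 12, 'q': 9, 'j': 10}
env['v']*env['j'] = 17*10 = 170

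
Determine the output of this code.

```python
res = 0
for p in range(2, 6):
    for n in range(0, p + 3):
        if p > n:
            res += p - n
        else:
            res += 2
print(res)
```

58

p=2,n=0: 2>0, res = 0+2 = 2
p=2,n=1: 2>1, res = 2+1 = 3
p=2,n=2: not 2>2, res = 3+2 = 5
p=2,n=3: not 2>3, res = 5+2 = 7
p=2,n=4: not 2>4, res = 7+2 = 9
p=3,n=0: 3>0, res = 9+3 = 12
p=3,n=1: 3>1, res = 12+2 = 14
p=3,n=2: 3>2, res = 14+1 = 15
p=3,n=3: not 3>3, res = 15+2 = 17
p=3,n=4: not 3>4, res = 17+2 = 19
p=3,n=5: not 3>5, res = 19+2 = 21
p=4,n=0: 4>0, res = 21+4 = 25
p=4,n=1: 4>1, res = 25+3 = 28
p=4,n=2: 4>2, res = 28+2 = 30
p=4,n=3: 4>3, res = 30+1 = 31
p=4,n=4: not 4>4, res = 31+2 = 33
p=4,n=5: not 4>5, res = 33+2 = 35
p=4,n=6: not 4>6, res = 35+2 = 37
p=5,n=0: 5>0, res = 37+5 = 42
p=5,n=1: 5>1, res = 42+4 = 46
p=5,n=2: 5>2, res = 46+3 = 49
p=5,n=3: 5>3, res = 49+2 = 51
p=5,n=4: 5>4, res = 51+1 = 52
p=5,n=5: not 5>5, res = 52+2 = 54
p=5,n=6: not 5>6, res = 54+2 = 56
p=5,n=7: not 5>7, res = 56+2 = 58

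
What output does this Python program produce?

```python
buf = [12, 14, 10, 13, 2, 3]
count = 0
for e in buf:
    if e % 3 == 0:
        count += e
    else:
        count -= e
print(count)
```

e=12: %3==0, count = 0+12 = 12
e=14: not %3==0, count = 12-14 = -2
e=10: not %3==0, count = (-2)-10 = -12
e=13: not %3==0, count = (-12)-13 = -25
e=2: not %3==0, count = (-25)-2 = -27
e=3: %3==0, count = (-27)+3 = -24

-24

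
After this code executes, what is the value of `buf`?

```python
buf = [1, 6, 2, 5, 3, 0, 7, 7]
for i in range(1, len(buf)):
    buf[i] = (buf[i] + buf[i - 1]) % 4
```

i=1: buf[1] = (6+1)%4 = 3 → [1, 3, 2, 5, 3, 0, 7, 7]
i=2: buf[2] = (2+3)%4 = 1 → [1, 3, 1, 5, 3, 0, 7, 7]
i=3: buf[3] = (5+1)%4 = 2 → [1, 3, 1, 2, 3, 0, 7, 7]
i=4: buf[4] = (3+2)%4 = 1 → [1, 3, 1, 2, 1, 0, 7, 7]
i=5: buf[5] = (0+1)%4 = 1 → [1, 3, 1, 2, 1, 1, 7, 7]
i=6: buf[6] = (7+1)%4 = 0 → [1, 3, 1, 2, 1, 1, 0, 7]
i=7: buf[7] = (7+0)%4 = 3 → [1, 3, 1, 2, 1, 1, 0, 3]

[1, 3, 1, 2, 1, 1, 0, 3]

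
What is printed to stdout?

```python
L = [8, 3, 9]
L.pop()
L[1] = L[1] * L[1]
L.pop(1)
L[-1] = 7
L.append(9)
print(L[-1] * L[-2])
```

pop() removes 9 → [8, 3]
L[1] = L[1]*L[1] = 3*3 = 9 → [8, 9]
pop(1) removes 9 → [8]
L[-1] = 7 → [7]
append 9 → [7, 9]
L[-1]*L[-2] = 9*7 = 63

63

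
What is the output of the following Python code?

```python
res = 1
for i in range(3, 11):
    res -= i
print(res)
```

-51

i=3: res = 1-3 = -2
i=4: res = (-2)-4 = -6
i=5: res = (-6)-5 = -11
i=6: res = (-11)-6 = -17
i=7: res = (-17)-7 = -24
i=8: res = (-24)-8 = -32
i=9: res = (-32)-9 = -41
i=10: res = (-41)-10 = -51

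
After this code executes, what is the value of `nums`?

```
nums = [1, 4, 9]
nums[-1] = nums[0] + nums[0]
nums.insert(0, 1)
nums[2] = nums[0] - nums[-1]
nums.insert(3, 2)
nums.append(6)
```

nums[-1] = nums[0]+nums[0] = 1+1 = 2 → [1, 4, 2]
insert 1 at 0 → [1, 1, 4, 2]
nums[2] = nums[0]-nums[-1] = 1-2 = -1 → [1, 1, -1, 2]
insert 2 at 3 → [1, 1, -1, 2, 2]
append 6 → [1, 1, -1, 2, 2, 6]

[1, 1, -1, 2, 2, 6]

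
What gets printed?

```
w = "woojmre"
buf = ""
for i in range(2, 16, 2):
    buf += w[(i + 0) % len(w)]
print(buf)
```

omeojrw

i=2: add w[2]='o' → 'o'
i=4: add w[4]='m' → 'om'
i=6: add w[6]='e' → 'ome'
i=8: add w[1]='o' → 'omeo'
i=10: add w[3]='j' → 'omeoj'
i=12: add w[5]='r' → 'omeojr'
i=14: add w[0]='w' → 'omeojrw'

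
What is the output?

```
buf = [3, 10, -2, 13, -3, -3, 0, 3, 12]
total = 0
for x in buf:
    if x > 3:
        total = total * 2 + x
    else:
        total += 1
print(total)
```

x=3: not >3, total = 0+1 = 1
x=10: >3, total = 1*2+10 = 12
x=-2: not >3, total = 12+1 = 13
x=13: >3, total = 13*2+13 = 39
x=-3: not >3, total = 39+1 = 40
x=-3: not >3, total = 40+1 = 41
x=0: not >3, total = 41+1 = 42
x=3: not >3, total = 42+1 = 43
x=12: >3, total = 43*2+12 = 98

98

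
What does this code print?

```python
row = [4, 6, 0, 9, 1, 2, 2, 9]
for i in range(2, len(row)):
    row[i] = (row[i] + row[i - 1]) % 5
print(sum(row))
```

19

i=2: row[2] = (0+6)%5 = 1 → [4, 6, 1, 9, 1, 2, 2, 9]
i=3: row[3] = (9+1)%5 = 0 → [4, 6, 1, 0, 1, 2, 2, 9]
i=4: row[4] = (1+0)%5 = 1 → [4, 6, 1, 0, 1, 2, 2, 9]
i=5: row[5] = (2+1)%5 = 3 → [4, 6, 1, 0, 1, 3, 2, 9]
i=6: row[6] = (2+3)%5 = 0 → [4, 6, 1, 0, 1, 3, 0, 9]
i=7: row[7] = (9+0)%5 = 4 → [4, 6, 1, 0, 1, 3, 0, 4]
sum = 19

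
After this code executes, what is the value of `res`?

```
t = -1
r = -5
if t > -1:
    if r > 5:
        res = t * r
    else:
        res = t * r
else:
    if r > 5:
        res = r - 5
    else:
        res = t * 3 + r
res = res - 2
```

-10

t=-1, r=-5
t > -1 is False; r > 5 is False
→ res = t * 3 + r = -8
res = (-8)-2 = -10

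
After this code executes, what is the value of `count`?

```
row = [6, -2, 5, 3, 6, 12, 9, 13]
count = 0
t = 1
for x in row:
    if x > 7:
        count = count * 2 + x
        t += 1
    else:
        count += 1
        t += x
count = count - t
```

97

x=6: not >7, count = 0+1 = 1; t=7
x=-2: not >7, count = 1+1 = 2; t=5
x=5: not >7, count = 2+1 = 3; t=10
x=3: not >7, count = 3+1 = 4; t=13
x=6: not >7, count = 4+1 = 5; t=19
x=12: >7, count = 5*2+12 = 22; t=20
x=9: >7, count = 22*2+9 = 53; t=21
x=13: >7, count = 53*2+13 = 119; t=22
count-t = 119-22 = 97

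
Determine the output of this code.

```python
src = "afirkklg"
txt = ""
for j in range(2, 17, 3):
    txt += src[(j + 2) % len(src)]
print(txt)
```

kgika

j=2: add src[4]='k' → 'k'
j=5: add src[7]='g' → 'kg'
j=8: add src[2]='i' → 'kgi'
j=11: add src[5]='k' → 'kgik'
j=14: add src[0]='a' → 'kgika'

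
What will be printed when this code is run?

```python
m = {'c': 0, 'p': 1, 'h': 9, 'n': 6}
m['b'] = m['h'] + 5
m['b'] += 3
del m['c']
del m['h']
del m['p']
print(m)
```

{'n': 6, 'b': 17}

m['b'] = m['h']+5 = 14 → {'c': 0, 'p': 1, 'h': 9, 'n': 6, 'b': 14}
m['b'] = 14+3 = 17 → {'c': 0, 'p': 1, 'h': 9, 'n': 6, 'b': 17}
del 'c' → {'p': 1, 'h': 9, 'n': 6, 'b': 17}
del 'h' → {'p': 1, 'n': 6, 'b': 17}
del 'p' → {'n': 6, 'b': 17}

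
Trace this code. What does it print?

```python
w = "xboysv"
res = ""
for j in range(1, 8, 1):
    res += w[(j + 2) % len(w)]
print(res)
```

ysvxboy

j=1: add w[3]='y' → 'y'
j=2: add w[4]='s' → 'ys'
j=3: add w[5]='v' → 'ysv'
j=4: add w[0]='x' → 'ysvx'
j=5: add w[1]='b' → 'ysvxb'
j=6: add w[2]='o' → 'ysvxbo'
j=7: add w[3]='y' → 'ysvxboy'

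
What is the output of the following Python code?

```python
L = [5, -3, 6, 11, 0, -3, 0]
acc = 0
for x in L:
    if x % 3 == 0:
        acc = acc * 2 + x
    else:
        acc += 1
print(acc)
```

34

x=5: not %3==0, acc = 0+1 = 1
x=-3: %3==0, acc = 1*2+(-3) = -1
x=6: %3==0, acc = (-1)*2+6 = 4
x=11: not %3==0, acc = 4+1 = 5
x=0: %3==0, acc = 5*2+0 = 10
x=-3: %3==0, acc = 10*2+(-3) = 17
x=0: %3==0, acc = 17*2+0 = 34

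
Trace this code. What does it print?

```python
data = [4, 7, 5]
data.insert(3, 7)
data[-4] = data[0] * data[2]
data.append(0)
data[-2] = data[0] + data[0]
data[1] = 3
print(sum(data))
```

insert 7 at 3 → [4, 7, 5, 7]
data[-4] = data[0]*data[2] = 4*5 = 20 → [20, 7, 5, 7]
append 0 → [20, 7, 5, 7, 0]
data[-2] = data[0]+data[0] = 20+20 = 40 → [20, 7, 5, 40, 0]
data[1] = 3 → [20, 3, 5, 40, 0]
sum = 68

68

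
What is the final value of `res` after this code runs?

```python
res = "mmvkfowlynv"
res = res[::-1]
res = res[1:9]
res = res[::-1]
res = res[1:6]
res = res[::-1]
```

reverse → 'vnylwofkvmm'
slice [1:9] → 'nylwofkv'
reverse → 'vkfowlyn'
slice [1:6] → 'kfowl'
reverse → 'lwofk'

'lwofk'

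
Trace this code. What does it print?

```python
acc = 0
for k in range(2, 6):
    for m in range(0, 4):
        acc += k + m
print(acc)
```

80

k=2,m=0: acc = 0+2 = 2
k=2,m=1: acc = 2+3 = 5
k=2,m=2: acc = 5+4 = 9
k=2,m=3: acc = 9+5 = 14
k=3,m=0: acc = 14+3 = 17
k=3,m=1: acc = 17+4 = 21
k=3,m=2: acc = 21+5 = 26
k=3,m=3: acc = 26+6 = 32
k=4,m=0: acc = 32+4 = 36
k=4,m=1: acc = 36+5 = 41
k=4,m=2: acc = 41+6 = 47
k=4,m=3: acc = 47+7 = 54
k=5,m=0: acc = 54+5 = 59
k=5,m=1: acc = 59+6 = 65
k=5,m=2: acc = 65+7 = 72
k=5,m=3: acc = 72+8 = 80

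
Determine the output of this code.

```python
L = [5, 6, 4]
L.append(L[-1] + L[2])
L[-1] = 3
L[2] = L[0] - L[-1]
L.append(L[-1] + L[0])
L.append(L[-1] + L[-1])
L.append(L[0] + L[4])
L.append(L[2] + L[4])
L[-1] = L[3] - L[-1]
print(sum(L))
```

append L[-1]+L[2] = 4+4 = 8 → [5, 6, 4, 8]
L[-1] = 3 → [5, 6, 4, 3]
L[2] = L[0]-L[-1] = 5-3 = 2 → [5, 6, 2, 3]
append L[-1]+L[0] = 3+5 = 8 → [5, 6, 2, 3, 8]
append L[-1]+L[-1] = 8+8 = 16 → [5, 6, 2, 3, 8, 16]
append L[0]+L[4] = 5+8 = 13 → [5, 6, 2, 3, 8, 16, 13]
append L[2]+L[4] = 2+8 = 10 → [5, 6, 2, 3, 8, 16, 13, 10]
L[-1] = L[3]-L[-1] = 3-10 = -7 → [5, 6, 2, 3, 8, 16, 13, -7]
sum = 46

46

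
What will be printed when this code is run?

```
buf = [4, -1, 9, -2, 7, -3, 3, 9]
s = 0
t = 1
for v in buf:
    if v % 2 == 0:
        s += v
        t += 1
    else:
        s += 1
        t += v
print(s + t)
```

v=4: even, s = 0+4 = 4; t=2
v=-1: not even, s = 4+1 = 5; t=1
v=9: not even, s = 5+1 = 6; t=10
v=-2: even, s = 6+(-2) = 4; t=11
v=7: not even, s = 4+1 = 5; t=18
v=-3: not even, s = 5+1 = 6; t=15
v=3: not even, s = 6+1 = 7; t=18
v=9: not even, s = 7+1 = 8; t=27
s+t = 8+27 = 35

35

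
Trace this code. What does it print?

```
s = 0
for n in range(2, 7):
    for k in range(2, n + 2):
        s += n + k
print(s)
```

165

n=2,k=2: s = 0+4 = 4
n=2,k=3: s = 4+5 = 9
n=3,k=2: s = 9+5 = 14
n=3,k=3: s = 14+6 = 20
n=3,k=4: s = 20+7 = 27
n=4,k=2: s = 27+6 = 33
n=4,k=3: s = 33+7 = 40
n=4,k=4: s = 40+8 = 48
n=4,k=5: s = 48+9 = 57
n=5,k=2: s = 57+7 = 64
n=5,k=3: s = 64+8 = 72
n=5,k=4: s = 72+9 = 81
n=5,k=5: s = 81+10 = 91
n=5,k=6: s = 91+11 = 102
n=6,k=2: s = 102+8 = 110
n=6,k=3: s = 110+9 = 119
n=6,k=4: s = 119+10 = 129
n=6,k=5: s = 129+11 = 140
n=6,k=6: s = 140+12 = 152
n=6,k=7: s = 152+13 = 165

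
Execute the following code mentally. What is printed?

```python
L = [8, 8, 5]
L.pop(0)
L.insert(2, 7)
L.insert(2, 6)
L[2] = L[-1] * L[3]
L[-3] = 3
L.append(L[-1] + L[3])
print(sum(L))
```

pop(0) removes 8 → [8, 5]
insert 7 at 2 → [8, 5, 7]
insert 6 at 2 → [8, 5, 6, 7]
L[2] = L[-1]*L[3] = 7*7 = 49 → [8, 5, 49, 7]
L[-3] = 3 → [8, 3, 49, 7]
append L[-1]+L[3] = 7+7 = 14 → [8, 3, 49, 7, 14]
sum = 81

81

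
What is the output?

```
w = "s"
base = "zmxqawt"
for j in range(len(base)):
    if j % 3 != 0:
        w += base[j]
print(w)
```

j=0: skip
j=1: add 'm' → 'sm'
j=2: add 'x' → 'smx'
j=3: skip
j=4: add 'a' → 'smxa'
j=5: add 'w' → 'smxaw'
j=6: skip

smxaw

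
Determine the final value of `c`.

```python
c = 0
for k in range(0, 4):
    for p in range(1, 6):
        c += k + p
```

k=0,p=1: c = 0+1 = 1
k=0,p=2: c = 1+2 = 3
k=0,p=3: c = 3+3 = 6
k=0,p=4: c = 6+4 = 10
k=0,p=5: c = 10+5 = 15
k=1,p=1: c = 15+2 = 17
k=1,p=2: c = 17+3 = 20
k=1,p=3: c = 20+4 = 24
k=1,p=4: c = 24+5 = 29
k=1,p=5: c = 29+6 = 35
k=2,p=1: c = 35+3 = 38
k=2,p=2: c = 38+4 = 42
k=2,p=3: c = 42+5 = 47
k=2,p=4: c = 47+6 = 53
k=2,p=5: c = 53+7 = 60
k=3,p=1: c = 60+4 = 64
k=3,p=2: c = 64+5 = 69
k=3,p=3: c = 69+6 = 75
k=3,p=4: c = 75+7 = 82
k=3,p=5: c = 82+8 = 90

90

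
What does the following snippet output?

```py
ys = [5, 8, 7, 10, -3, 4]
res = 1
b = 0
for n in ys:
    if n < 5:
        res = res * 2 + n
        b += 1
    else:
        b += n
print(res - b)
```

n=5: not <5; b=5
n=8: not <5; b=13
n=7: not <5; b=20
n=10: not <5; b=30
n=-3: <5, res = 1*2+(-3) = -1; b=31
n=4: <5, res = (-1)*2+4 = 2; b=32
res-b = 2-32 = -30

-30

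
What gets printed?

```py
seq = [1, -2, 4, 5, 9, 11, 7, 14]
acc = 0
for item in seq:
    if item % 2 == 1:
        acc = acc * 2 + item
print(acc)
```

item=1: odd, acc = 0*2+1 = 1
item=-2: not odd
item=4: not odd
item=5: odd, acc = 1*2+5 = 7
item=9: odd, acc = 7*2+9 = 23
item=11: odd, acc = 23*2+11 = 57
item=7: odd, acc = 57*2+7 = 121
item=14: not odd

121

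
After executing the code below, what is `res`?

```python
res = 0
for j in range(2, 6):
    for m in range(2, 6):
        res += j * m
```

j=2,m=2: res = 0+4 = 4
j=2,m=3: res = 4+6 = 10
j=2,m=4: res = 10+8 = 18
j=2,m=5: res = 18+10 = 28
j=3,m=2: res = 28+6 = 34
j=3,m=3: res = 34+9 = 43
j=3,m=4: res = 43+12 = 55
j=3,m=5: res = 55+15 = 70
j=4,m=2: res = 70+8 = 78
j=4,m=3: res = 78+12 = 90
j=4,m=4: res = 90+16 = 106
j=4,m=5: res = 106+20 = 126
j=5,m=2: res = 126+10 = 136
j=5,m=3: res = 136+15 = 151
j=5,m=4: res = 151+20 = 171
j=5,m=5: res = 171+25 = 196

196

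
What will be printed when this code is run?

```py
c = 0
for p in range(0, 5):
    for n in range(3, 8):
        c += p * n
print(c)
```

p=0,n=3: c = 0+0 = 0
p=0,n=4: c = 0+0 = 0
p=0,n=5: c = 0+0 = 0
p=0,n=6: c = 0+0 = 0
p=0,n=7: c = 0+0 = 0
p=1,n=3: c = 0+3 = 3
p=1,n=4: c = 3+4 = 7
p=1,n=5: c = 7+5 = 12
p=1,n=6: c = 12+6 = 18
p=1,n=7: c = 18+7 = 25
p=2,n=3: c = 25+6 = 31
p=2,n=4: c = 31+8 = 39
p=2,n=5: c = 39+10 = 49
p=2,n=6: c = 49+12 = 61
p=2,n=7: c = 61+14 = 75
p=3,n=3: c = 75+9 = 84
p=3,n=4: c = 84+12 = 96
p=3,n=5: c = 96+15 = 111
p=3,n=6: c = 111+18 = 129
p=3,n=7: c = 129+21 = 150
p=4,n=3: c = 150+12 = 162
p=4,n=4: c = 162+16 = 178
p=4,n=5: c = 178+20 = 198
p=4,n=6: c = 198+24 = 222
p=4,n=7: c = 222+28 = 250

250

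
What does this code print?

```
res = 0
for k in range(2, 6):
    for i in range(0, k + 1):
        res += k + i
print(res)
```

102

k=2,i=0: res = 0+2 = 2
k=2,i=1: res = 2+3 = 5
k=2,i=2: res = 5+4 = 9
k=3,i=0: res = 9+3 = 12
k=3,i=1: res = 12+4 = 16
k=3,i=2: res = 16+5 = 21
k=3,i=3: res = 21+6 = 27
k=4,i=0: res = 27+4 = 31
k=4,i=1: res = 31+5 = 36
k=4,i=2: res = 36+6 = 42
k=4,i=3: res = 42+7 = 49
k=4,i=4: res = 49+8 = 57
k=5,i=0: res = 57+5 = 62
k=5,i=1: res = 62+6 = 68
k=5,i=2: res = 68+7 = 75
k=5,i=3: res = 75+8 = 83
k=5,i=4: res = 83+9 = 92
k=5,i=5: res = 92+10 = 102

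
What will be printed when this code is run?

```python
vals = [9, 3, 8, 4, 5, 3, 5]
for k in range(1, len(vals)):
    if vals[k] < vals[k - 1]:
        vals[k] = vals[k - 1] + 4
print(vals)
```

k=1: 3<9, vals[1] = 9+4 = 13 → [9, 13, 8, 4, 5, 3, 5]
k=2: 8<13, vals[2] = 13+4 = 17 → [9, 13, 17, 4, 5, 3, 5]
k=3: 4<17, vals[3] = 17+4 = 21 → [9, 13, 17, 21, 5, 3, 5]
k=4: 5<21, vals[4] = 21+4 = 25 → [9, 13, 17, 21, 25, 3, 5]
k=5: 3<25, vals[5] = 25+4 = 29 → [9, 13, 17, 21, 25, 29, 5]
k=6: 5<29, vals[6] = 29+4 = 33 → [9, 13, 17, 21, 25, 29, 33]

[9, 13, 17, 21, 25, 29, 33]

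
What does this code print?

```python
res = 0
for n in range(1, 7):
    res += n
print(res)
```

21

n=1: res = 0+1 = 1
n=2: res = 1+2 = 3
n=3: res = 3+3 = 6
n=4: res = 6+4 = 10
n=5: res = 10+5 = 15
n=6: res = 15+6 = 21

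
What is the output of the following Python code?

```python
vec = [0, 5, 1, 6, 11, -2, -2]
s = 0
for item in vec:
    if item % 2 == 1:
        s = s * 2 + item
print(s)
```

33

item=0: not odd
item=5: odd, s = 0*2+5 = 5
item=1: odd, s = 5*2+1 = 11
item=6: not odd
item=11: odd, s = 11*2+11 = 33
item=-2: not odd
item=-2: not odd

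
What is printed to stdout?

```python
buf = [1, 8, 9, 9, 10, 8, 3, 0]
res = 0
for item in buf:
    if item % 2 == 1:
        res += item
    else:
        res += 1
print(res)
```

26

item=1: odd, res = 0+1 = 1
item=8: not odd, res = 1+1 = 2
item=9: odd, res = 2+9 = 11
item=9: odd, res = 11+9 = 20
item=10: not odd, res = 20+1 = 21
item=8: not odd, res = 21+1 = 22
item=3: odd, res = 22+3 = 25
item=0: not odd, res = 25+1 = 26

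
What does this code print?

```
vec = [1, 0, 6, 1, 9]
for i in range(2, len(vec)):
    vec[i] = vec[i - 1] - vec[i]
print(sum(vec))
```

i=2: vec[2] = 0-6 = -6 → [1, 0, -6, 1, 9]
i=3: vec[3] = (-6)-1 = -7 → [1, 0, -6, -7, 9]
i=4: vec[4] = (-7)-9 = -16 → [1, 0, -6, -7, -16]
sum = -28

-28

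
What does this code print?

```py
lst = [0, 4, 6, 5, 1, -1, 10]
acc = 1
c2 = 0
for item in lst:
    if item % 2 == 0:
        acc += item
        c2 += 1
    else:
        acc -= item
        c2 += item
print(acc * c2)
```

item=0: even, acc = 1+0 = 1; c2=1
item=4: even, acc = 1+4 = 5; c2=2
item=6: even, acc = 5+6 = 11; c2=3
item=5: not even, acc = 11-5 = 6; c2=8
item=1: not even, acc = 6-1 = 5; c2=9
item=-1: not even, acc = 5-(-1) = 6; c2=8
item=10: even, acc = 6+10 = 16; c2=9
acc*c2 = 16*9 = 144

144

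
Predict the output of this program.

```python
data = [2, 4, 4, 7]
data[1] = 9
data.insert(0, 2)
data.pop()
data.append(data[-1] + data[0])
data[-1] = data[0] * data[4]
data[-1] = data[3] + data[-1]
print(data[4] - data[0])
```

data[1] = 9 → [2, 9, 4, 7]
insert 2 at 0 → [2, 2, 9, 4, 7]
pop() removes 7 → [2, 2, 9, 4]
append data[-1]+data[0] = 4+2 = 6 → [2, 2, 9, 4, 6]
data[-1] = data[0]*data[4] = 2*6 = 12 → [2, 2, 9, 4, 12]
data[-1] = data[3]+data[-1] = 4+12 = 16 → [2, 2, 9, 4, 16]
data[4]-data[0] = 16-2 = 14

14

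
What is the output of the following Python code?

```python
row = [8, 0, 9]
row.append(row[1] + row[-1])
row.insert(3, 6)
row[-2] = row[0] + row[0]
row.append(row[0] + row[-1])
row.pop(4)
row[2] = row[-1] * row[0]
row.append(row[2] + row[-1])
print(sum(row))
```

append row[1]+row[-1] = 0+9 = 9 → [8, 0, 9, 9]
insert 6 at 3 → [8, 0, 9, 6, 9]
row[-2] = row[0]+row[0] = 8+8 = 16 → [8, 0, 9, 16, 9]
append row[0]+row[-1] = 8+9 = 17 → [8, 0, 9, 16, 9, 17]
pop(4) removes 9 → [8, 0, 9, 16, 17]
row[2] = row[-1]*row[0] = 17*8 = 136 → [8, 0, 136, 16, 17]
append row[2]+row[-1] = 136+17 = 153 → [8, 0, 136, 16, 17, 153]
sum = 330

330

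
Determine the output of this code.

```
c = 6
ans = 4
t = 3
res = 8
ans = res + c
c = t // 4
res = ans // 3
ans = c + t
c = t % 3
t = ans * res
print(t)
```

ans = 8+6 = 14
c = 3//4 = 0
res = 14//3 = 4
ans = 0+3 = 3
c = 3%3 = 0
t = 3*4 = 12

12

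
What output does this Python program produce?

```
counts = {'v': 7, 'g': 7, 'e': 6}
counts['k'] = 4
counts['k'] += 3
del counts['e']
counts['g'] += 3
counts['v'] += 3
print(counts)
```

counts['k'] = 4 → {'v': 7, 'g': 7, 'e': 6, 'k': 4}
counts['k'] = 4+3 = 7 → {'v': 7, 'g': 7, 'e': 6, 'k': 7}
del 'e' → {'v': 7, 'g': 7, 'k': 7}
counts['g'] = 7+3 = 10 → {'v': 7, 'g': 10, 'k': 7}
counts['v'] = 7+3 = 10 → {'v': 10, 'g': 10, 'k': 7}

{'v': 10, 'g': 10, 'k': 7}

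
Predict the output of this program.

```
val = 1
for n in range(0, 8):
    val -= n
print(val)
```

n=0: val = 1-0 = 1
n=1: val = 1-1 = 0
n=2: val = 0-2 = -2
n=3: val = (-2)-3 = -5
n=4: val = (-5)-4 = -9
n=5: val = (-9)-5 = -14
n=6: val = (-14)-6 = -20
n=7: val = (-20)-7 = -27

-27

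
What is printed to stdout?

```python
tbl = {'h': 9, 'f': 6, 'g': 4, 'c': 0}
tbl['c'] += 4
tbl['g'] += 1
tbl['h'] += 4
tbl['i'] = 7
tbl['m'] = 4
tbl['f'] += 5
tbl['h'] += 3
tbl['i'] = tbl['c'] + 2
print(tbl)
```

tbl['c'] = 0+4 = 4 → {'h': 9, 'f': 6, 'g': 4, 'c': 4}
tbl['g'] = 4+1 = 5 → {'h': 9, 'f': 6, 'g': 5, 'c': 4}
tbl['h'] = 9+4 = 13 → {'h': 13, 'f': 6, 'g': 5, 'c': 4}
tbl['i'] = 7 → {'h': 13, 'f': 6, 'g': 5, 'c': 4, 'i': 7}
tbl['m'] = 4 → {'h': 13, 'f': 6, 'g': 5, 'c': 4, 'i': 7, 'm': 4}
tbl['f'] = 6+5 = 11 → {'h': 13, 'f': 11, 'g': 5, 'c': 4, 'i': 7, 'm': 4}
tbl['h'] = 13+3 = 16 → {'h': 16, 'f': 11, 'g': 5, 'c': 4, 'i': 7, 'm': 4}
tbl['i'] = tbl['c']+2 = 6 → {'h': 16, 'f': 11, 'g': 5, 'c': 4, 'i': 6, 'm': 4}

{'h': 16, 'f': 11, 'g': 5, 'c': 4, 'i': 6, 'm': 4}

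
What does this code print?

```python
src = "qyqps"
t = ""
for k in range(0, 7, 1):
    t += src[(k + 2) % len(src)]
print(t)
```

qpsqyqp

k=0: add src[2]='q' → 'q'
k=1: add src[3]='p' → 'qp'
k=2: add src[4]='s' → 'qps'
k=3: add src[0]='q' → 'qpsq'
k=4: add src[1]='y' → 'qpsqy'
k=5: add src[2]='q' → 'qpsqyq'
k=6: add src[3]='p' → 'qpsqyqp'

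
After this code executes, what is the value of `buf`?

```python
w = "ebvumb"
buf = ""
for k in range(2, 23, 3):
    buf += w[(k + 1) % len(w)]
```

k=2: add w[3]='u' → 'u'
k=5: add w[0]='e' → 'ue'
k=8: add w[3]='u' → 'ueu'
k=11: add w[0]='e' → 'ueue'
k=14: add w[3]='u' → 'ueueu'
k=17: add w[0]='e' → 'ueueue'
k=20: add w[3]='u' → 'ueueueu'

'ueueueu'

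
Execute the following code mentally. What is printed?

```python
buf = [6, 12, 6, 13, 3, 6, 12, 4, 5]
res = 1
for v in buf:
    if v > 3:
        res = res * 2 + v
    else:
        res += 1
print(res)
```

2317

v=6: >3, res = 1*2+6 = 8
v=12: >3, res = 8*2+12 = 28
v=6: >3, res = 28*2+6 = 62
v=13: >3, res = 62*2+13 = 137
v=3: not >3, res = 137+1 = 138
v=6: >3, res = 138*2+6 = 282
v=12: >3, res = 282*2+12 = 576
v=4: >3, res = 576*2+4 = 1156
v=5: >3, res = 1156*2+5 = 2317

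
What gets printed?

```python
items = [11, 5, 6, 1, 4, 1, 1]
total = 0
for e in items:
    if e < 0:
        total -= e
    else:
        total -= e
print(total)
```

e=11: not <0, total = 0-11 = -11
e=5: not <0, total = (-11)-5 = -16
e=6: not <0, total = (-16)-6 = -22
e=1: not <0, total = (-22)-1 = -23
e=4: not <0, total = (-23)-4 = -27
e=1: not <0, total = (-27)-1 = -28
e=1: not <0, total = (-28)-1 = -29

-29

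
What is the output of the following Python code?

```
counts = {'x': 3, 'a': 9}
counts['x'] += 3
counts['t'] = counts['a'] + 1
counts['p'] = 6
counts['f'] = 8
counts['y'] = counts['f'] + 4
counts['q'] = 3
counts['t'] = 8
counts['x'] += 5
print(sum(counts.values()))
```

counts['x'] = 3+3 = 6 → {'x': 6, 'a': 9}
counts['t'] = counts['a']+1 = 10 → {'x': 6, 'a': 9, 't': 10}
counts['p'] = 6 → {'x': 6, 'a': 9, 't': 10, 'p': 6}
counts['f'] = 8 → {'x': 6, 'a': 9, 't': 10, 'p': 6, 'f': 8}
counts['y'] = counts['f']+4 = 12 → {'x': 6, 'a': 9, 't': 10, 'p': 6, 'f': 8, 'y': 12}
counts['q'] = 3 → {'x': 6, 'a': 9, 't': 10, 'p': 6, 'f': 8, 'y': 12, 'q': 3}
counts['t'] = 8 → {'x': 6, 'a': 9, 't': 8, 'p': 6, 'f': 8, 'y': 12, 'q': 3}
counts['x'] = 6+5 = 11 → {'x': 11, 'a': 9, 't': 8, 'p': 6, 'f': 8, 'y': 12, 'q': 3}
sum of values = 57

57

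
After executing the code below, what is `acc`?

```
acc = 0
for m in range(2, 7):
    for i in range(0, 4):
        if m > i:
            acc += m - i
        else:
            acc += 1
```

m=2,i=0: 2>0, acc = 0+2 = 2
m=2,i=1: 2>1, acc = 2+1 = 3
m=2,i=2: not 2>2, acc = 3+1 = 4
m=2,i=3: not 2>3, acc = 4+1 = 5
m=3,i=0: 3>0, acc = 5+3 = 8
m=3,i=1: 3>1, acc = 8+2 = 10
m=3,i=2: 3>2, acc = 10+1 = 11
m=3,i=3: not 3>3, acc = 11+1 = 12
m=4,i=0: 4>0, acc = 12+4 = 16
m=4,i=1: 4>1, acc = 16+3 = 19
m=4,i=2: 4>2, acc = 19+2 = 21
m=4,i=3: 4>3, acc = 21+1 = 22
m=5,i=0: 5>0, acc = 22+5 = 27
m=5,i=1: 5>1, acc = 27+4 = 31
m=5,i=2: 5>2, acc = 31+3 = 34
m=5,i=3: 5>3, acc = 34+2 = 36
m=6,i=0: 6>0, acc = 36+6 = 42
m=6,i=1: 6>1, acc = 42+5 = 47
m=6,i=2: 6>2, acc = 47+4 = 51
m=6,i=3: 6>3, acc = 51+3 = 54

54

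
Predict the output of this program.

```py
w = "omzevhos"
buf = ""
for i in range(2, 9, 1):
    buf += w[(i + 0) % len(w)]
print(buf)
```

i=2: add w[2]='z' → 'z'
i=3: add w[3]='e' → 'ze'
i=4: add w[4]='v' → 'zev'
i=5: add w[5]='h' → 'zevh'
i=6: add w[6]='o' → 'zevho'
i=7: add w[7]='s' → 'zevhos'
i=8: add w[0]='o' → 'zevhoso'

zevhoso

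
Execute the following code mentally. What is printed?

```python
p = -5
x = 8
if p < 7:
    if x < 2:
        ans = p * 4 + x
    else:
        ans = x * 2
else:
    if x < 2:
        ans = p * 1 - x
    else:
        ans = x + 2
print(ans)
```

16

p=-5, x=8
p < 7 is True; x < 2 is False
→ ans = x * 2 = 16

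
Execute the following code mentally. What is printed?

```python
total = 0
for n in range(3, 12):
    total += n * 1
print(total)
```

n=3: total = 0+3*1 = 3
n=4: total = 3+4*1 = 7
n=5: total = 7+5*1 = 12
n=6: total = 12+6*1 = 18
n=7: total = 18+7*1 = 25
n=8: total = 25+8*1 = 33
n=9: total = 33+9*1 = 42
n=10: total = 42+10*1 = 52
n=11: total = 52+11*1 = 63

63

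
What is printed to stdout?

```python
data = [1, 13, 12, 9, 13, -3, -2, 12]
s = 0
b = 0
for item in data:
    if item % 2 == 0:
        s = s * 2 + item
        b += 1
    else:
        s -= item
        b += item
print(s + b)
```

item=1: not even, s = 0-1 = -1; b=1
item=13: not even, s = (-1)-13 = -14; b=14
item=12: even, s = (-14)*2+12 = -16; b=15
item=9: not even, s = (-16)-9 = -25; b=24
item=13: not even, s = (-25)-13 = -38; b=37
item=-3: not even, s = (-38)-(-3) = -35; b=34
item=-2: even, s = (-35)*2+(-2) = -72; b=35
item=12: even, s = (-72)*2+12 = -132; b=36
s+b = (-132)+36 = -96

-96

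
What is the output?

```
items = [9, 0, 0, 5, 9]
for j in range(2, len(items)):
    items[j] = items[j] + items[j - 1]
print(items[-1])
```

14

j=2: items[2] = 0+0 = 0 → [9, 0, 0, 5, 9]
j=3: items[3] = 5+0 = 5 → [9, 0, 0, 5, 9]
j=4: items[4] = 9+5 = 14 → [9, 0, 0, 5, 14]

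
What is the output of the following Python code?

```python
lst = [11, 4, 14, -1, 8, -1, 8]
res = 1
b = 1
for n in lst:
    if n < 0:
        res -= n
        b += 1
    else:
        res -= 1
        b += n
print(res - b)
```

n=11: not <0, res = 1-1 = 0; b=12
n=4: not <0, res = 0-1 = -1; b=16
n=14: not <0, res = (-1)-1 = -2; b=30
n=-1: <0, res = (-2)-(-1) = -1; b=31
n=8: not <0, res = (-1)-1 = -2; b=39
n=-1: <0, res = (-2)-(-1) = -1; b=40
n=8: not <0, res = (-1)-1 = -2; b=48
res-b = (-2)-48 = -50

-50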